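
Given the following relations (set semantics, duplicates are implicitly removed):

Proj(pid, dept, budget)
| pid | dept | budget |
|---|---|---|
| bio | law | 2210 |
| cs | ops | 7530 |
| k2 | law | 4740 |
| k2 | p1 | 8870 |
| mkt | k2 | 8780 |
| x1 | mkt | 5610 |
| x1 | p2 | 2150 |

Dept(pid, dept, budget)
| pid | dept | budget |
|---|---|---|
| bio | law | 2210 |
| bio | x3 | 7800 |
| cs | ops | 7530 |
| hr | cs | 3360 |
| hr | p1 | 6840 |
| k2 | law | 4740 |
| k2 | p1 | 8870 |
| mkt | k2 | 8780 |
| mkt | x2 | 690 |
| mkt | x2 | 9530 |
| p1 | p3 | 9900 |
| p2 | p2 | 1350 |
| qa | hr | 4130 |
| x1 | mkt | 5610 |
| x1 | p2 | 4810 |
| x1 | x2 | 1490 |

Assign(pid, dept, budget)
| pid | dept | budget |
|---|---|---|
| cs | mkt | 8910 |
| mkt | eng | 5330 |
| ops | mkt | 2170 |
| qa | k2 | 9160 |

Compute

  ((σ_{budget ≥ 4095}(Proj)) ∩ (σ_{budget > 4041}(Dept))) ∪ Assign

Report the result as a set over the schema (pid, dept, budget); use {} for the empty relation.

Apply σ_{budget ≥ 4095}; surviving tuples: {(cs, ops, 7530), (k2, law, 4740), (k2, p1, 8870), (mkt, k2, 8780), (x1, mkt, 5610)}
Apply σ_{budget > 4041}; surviving tuples: {(bio, x3, 7800), (cs, ops, 7530), (hr, p1, 6840), (k2, law, 4740), (k2, p1, 8870), (mkt, k2, 8780), (mkt, x2, 9530), (p1, p3, 9900), (qa, hr, 4130), (x1, mkt, 5610), (x1, p2, 4810)}
Intersection: {(cs, ops, 7530), (k2, law, 4740), (k2, p1, 8870), (mkt, k2, 8780), (x1, mkt, 5610)} with {(bio, x3, 7800), (cs, ops, 7530), (hr, p1, 6840), (k2, law, 4740), (k2, p1, 8870), (mkt, k2, 8780), (mkt, x2, 9530), (p1, p3, 9900), (qa, hr, 4130), (x1, mkt, 5610), (x1, p2, 4810)} → {(cs, ops, 7530), (k2, law, 4740), (k2, p1, 8870), (mkt, k2, 8780), (x1, mkt, 5610)}
Union: {(cs, ops, 7530), (k2, law, 4740), (k2, p1, 8870), (mkt, k2, 8780), (x1, mkt, 5610)} with {(cs, mkt, 8910), (mkt, eng, 5330), (ops, mkt, 2170), (qa, k2, 9160)} → {(cs, mkt, 8910), (cs, ops, 7530), (k2, law, 4740), (k2, p1, 8870), (mkt, eng, 5330), (mkt, k2, 8780), (ops, mkt, 2170), (qa, k2, 9160), (x1, mkt, 5610)}

{(cs, mkt, 8910), (cs, ops, 7530), (k2, law, 4740), (k2, p1, 8870), (mkt, eng, 5330), (mkt, k2, 8780), (ops, mkt, 2170), (qa, k2, 9160), (x1, mkt, 5610)}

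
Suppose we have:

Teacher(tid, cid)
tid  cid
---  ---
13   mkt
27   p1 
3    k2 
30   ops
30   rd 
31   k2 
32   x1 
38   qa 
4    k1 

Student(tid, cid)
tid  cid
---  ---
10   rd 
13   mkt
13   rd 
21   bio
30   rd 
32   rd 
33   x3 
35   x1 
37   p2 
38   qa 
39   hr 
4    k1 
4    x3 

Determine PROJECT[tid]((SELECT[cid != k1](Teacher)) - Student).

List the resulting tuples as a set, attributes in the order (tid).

{27, 3, 30, 31, 32}

Apply σ_{cid != k1}; surviving tuples: {(13, mkt), (27, p1), (3, k2), (30, ops), (30, rd), (31, k2), (32, x1), (38, qa)}
Taking the difference: {(27, p1), (3, k2), (30, ops), (31, k2), (32, x1)}
Projecting to tid: {27, 3, 30, 31, 32}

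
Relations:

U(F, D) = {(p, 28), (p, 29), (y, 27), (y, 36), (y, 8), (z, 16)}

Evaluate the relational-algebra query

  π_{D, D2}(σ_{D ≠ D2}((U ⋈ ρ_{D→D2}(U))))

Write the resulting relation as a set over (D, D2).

{(27, 36), (27, 8), (28, 29), (29, 28), (36, 27), (36, 8), (8, 27), (8, 36)}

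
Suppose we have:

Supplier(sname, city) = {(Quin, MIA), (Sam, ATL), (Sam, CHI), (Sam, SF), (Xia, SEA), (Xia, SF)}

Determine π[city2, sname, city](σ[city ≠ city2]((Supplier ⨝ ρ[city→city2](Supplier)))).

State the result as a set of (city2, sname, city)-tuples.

{(ATL, Sam, CHI), (ATL, Sam, SF), (CHI, Sam, ATL), (CHI, Sam, SF), (SEA, Xia, SF), (SF, Sam, ATL), (SF, Sam, CHI), (SF, Xia, SEA)}

ρ[city→city2]: schema becomes (sname, city2); tuples unchanged.
Supplier ⋈ ρ[city→city2](Supplier) (natural join on sname): {(Quin, MIA, MIA), (Sam, ATL, ATL), (Sam, ATL, CHI), (Sam, ATL, SF), (Sam, CHI, ATL), (Sam, CHI, CHI), (Sam, CHI, SF), (Sam, SF, ATL), (Sam, SF, CHI), (Sam, SF, SF), (Xia, SEA, SEA), (Xia, SEA, SF), (Xia, SF, SEA), (Xia, SF, SF)}
Selection city ≠ city2: {(Sam, ATL, CHI), (Sam, ATL, SF), (Sam, CHI, ATL), (Sam, CHI, SF), (Sam, SF, ATL), (Sam, SF, CHI), (Xia, SEA, SF), (Xia, SF, SEA)}
π_{city2, sname, city} gives {(ATL, Sam, CHI), (ATL, Sam, SF), (CHI, Sam, ATL), (CHI, Sam, SF), (SEA, Xia, SF), (SF, Sam, ATL), (SF, Sam, CHI), (SF, Xia, SEA)}.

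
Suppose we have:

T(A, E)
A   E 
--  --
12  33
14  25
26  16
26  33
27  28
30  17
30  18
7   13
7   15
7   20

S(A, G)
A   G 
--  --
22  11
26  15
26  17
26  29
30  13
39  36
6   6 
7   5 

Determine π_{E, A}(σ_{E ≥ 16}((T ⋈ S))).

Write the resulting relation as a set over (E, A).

{(16, 26), (17, 30), (18, 30), (20, 7), (33, 26)}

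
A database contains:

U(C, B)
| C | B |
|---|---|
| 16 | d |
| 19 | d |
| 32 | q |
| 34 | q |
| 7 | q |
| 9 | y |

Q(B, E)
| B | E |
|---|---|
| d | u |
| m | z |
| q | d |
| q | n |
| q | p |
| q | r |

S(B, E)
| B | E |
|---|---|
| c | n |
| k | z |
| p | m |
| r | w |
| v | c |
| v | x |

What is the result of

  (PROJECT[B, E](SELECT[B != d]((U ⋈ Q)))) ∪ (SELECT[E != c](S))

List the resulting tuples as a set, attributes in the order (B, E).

{(c, n), (k, z), (p, m), (q, d), (q, n), (q, p), (q, r), (r, w), (v, x)}

Joining U and Q on B yields {(16, d, u), (19, d, u), (32, q, d), (32, q, n), (32, q, p), (32, q, r), (34, q, d), (34, q, n), (34, q, p), (34, q, r), (7, q, d), (7, q, n), (7, q, p), (7, q, r)}.
Filtering on B != d leaves {(32, q, d), (32, q, n), (32, q, p), (32, q, r), (34, q, d), (34, q, n), (34, q, p), (34, q, r), (7, q, d), (7, q, n), (7, q, p), (7, q, r)}.
π[B, E]: project onto (B, E) (8 duplicate(s) eliminated) → {(q, d), (q, n), (q, p), (q, r)}
Filtering on E != c leaves {(c, n), (k, z), (p, m), (r, w), (v, x)}.
Taking the union: {(c, n), (k, z), (p, m), (q, d), (q, n), (q, p), (q, r), (r, w), (v, x)}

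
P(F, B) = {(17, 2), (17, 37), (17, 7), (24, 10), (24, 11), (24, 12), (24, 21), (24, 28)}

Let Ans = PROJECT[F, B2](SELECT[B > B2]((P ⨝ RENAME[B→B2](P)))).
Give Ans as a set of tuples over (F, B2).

{(17, 2), (17, 7), (24, 10), (24, 11), (24, 12), (24, 21)}

ρ[B→B2]: schema becomes (F, B2); tuples unchanged.
Joining P and RENAME[B→B2](P) on F yields {(17, 2, 2), (17, 2, 37), (17, 2, 7), (17, 37, 2), (17, 37, 37), (17, 37, 7), (17, 7, 2), (17, 7, 37), (17, 7, 7), (24, 10, 10), (24, 10, 11), (24, 10, 12), (24, 10, 21), (24, 10, 28), (24, 11, 10), (24, 11, 11), (24, 11, 12), (24, 11, 21), (24, 11, 28), (24, 12, 10), (24, 12, 11), (24, 12, 12), (24, 12, 21), (24, 12, 28), (24, 21, 10), (24, 21, 11), (24, 21, 12), (24, 21, 21), (24, 21, 28), (24, 28, 10), (24, 28, 11), (24, 28, 12), (24, 28, 21), (24, 28, 28)}.
Filtering on B > B2 leaves {(17, 37, 2), (17, 37, 7), (17, 7, 2), (24, 11, 10), (24, 12, 10), (24, 12, 11), (24, 21, 10), (24, 21, 11), (24, 21, 12), (24, 28, 10), (24, 28, 11), (24, 28, 12), (24, 28, 21)}.
Projecting to F, B2 (7 duplicate(s) eliminated): {(17, 2), (17, 7), (24, 10), (24, 11), (24, 12), (24, 21)}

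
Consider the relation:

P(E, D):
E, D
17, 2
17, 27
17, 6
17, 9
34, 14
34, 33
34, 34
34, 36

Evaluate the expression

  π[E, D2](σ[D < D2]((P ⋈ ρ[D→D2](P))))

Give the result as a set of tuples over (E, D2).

{(17, 27), (17, 6), (17, 9), (34, 33), (34, 34), (34, 36)}

ρ[D→D2]: schema becomes (E, D2); tuples unchanged.
Joining P and ρ[D→D2](P) on E yields {(17, 2, 2), (17, 2, 27), (17, 2, 6), (17, 2, 9), (17, 27, 2), (17, 27, 27), (17, 27, 6), (17, 27, 9), (17, 6, 2), (17, 6, 27), (17, 6, 6), (17, 6, 9), (17, 9, 2), (17, 9, 27), (17, 9, 6), (17, 9, 9), (34, 14, 14), (34, 14, 33), (34, 14, 34), (34, 14, 36), (34, 33, 14), (34, 33, 33), (34, 33, 34), (34, 33, 36), (34, 34, 14), (34, 34, 33), (34, 34, 34), (34, 34, 36), (34, 36, 14), (34, 36, 33), (34, 36, 34), (34, 36, 36)}.
Apply σ_{D < D2}; surviving tuples: {(17, 2, 27), (17, 2, 6), (17, 2, 9), (17, 6, 27), (17, 6, 9), (17, 9, 27), (34, 14, 33), (34, 14, 34), (34, 14, 36), (34, 33, 34), (34, 33, 36), (34, 34, 36)}
Projecting to E, D2 (6 duplicate(s) eliminated): {(17, 27), (17, 6), (17, 9), (34, 33), (34, 34), (34, 36)}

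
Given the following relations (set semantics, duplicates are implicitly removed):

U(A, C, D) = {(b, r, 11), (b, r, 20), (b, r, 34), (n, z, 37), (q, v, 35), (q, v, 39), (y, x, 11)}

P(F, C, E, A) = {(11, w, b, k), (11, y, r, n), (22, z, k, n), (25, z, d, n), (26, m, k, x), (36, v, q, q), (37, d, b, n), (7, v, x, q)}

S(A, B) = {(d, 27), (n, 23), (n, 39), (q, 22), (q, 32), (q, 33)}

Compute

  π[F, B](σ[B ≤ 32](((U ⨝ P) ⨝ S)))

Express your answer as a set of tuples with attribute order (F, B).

U ⋈ P (natural join on A, C): {(n, z, 37, 22, k), (n, z, 37, 25, d), (q, v, 35, 36, q), (q, v, 35, 7, x), (q, v, 39, 36, q), (q, v, 39, 7, x)}
(U ⨝ P) ⋈ S (natural join on A): {(n, z, 37, 22, k, 23), (n, z, 37, 22, k, 39), (n, z, 37, 25, d, 23), (n, z, 37, 25, d, 39), (q, v, 35, 36, q, 22), (q, v, 35, 36, q, 32), (q, v, 35, 36, q, 33), (q, v, 35, 7, x, 22), (q, v, 35, 7, x, 32), (q, v, 35, 7, x, 33), (q, v, 39, 36, q, 22), (q, v, 39, 36, q, 32), (q, v, 39, 36, q, 33), (q, v, 39, 7, x, 22), (q, v, 39, 7, x, 32), (q, v, 39, 7, x, 33)}
Apply σ_{B ≤ 32}; surviving tuples: {(n, z, 37, 22, k, 23), (n, z, 37, 25, d, 23), (q, v, 35, 36, q, 22), (q, v, 35, 36, q, 32), (q, v, 35, 7, x, 22), (q, v, 35, 7, x, 32), (q, v, 39, 36, q, 22), (q, v, 39, 36, q, 32), (q, v, 39, 7, x, 22), (q, v, 39, 7, x, 32)}
Projecting to F, B (4 duplicate(s) eliminated): {(22, 23), (25, 23), (36, 22), (36, 32), (7, 22), (7, 32)}

{(22, 23), (25, 23), (36, 22), (36, 32), (7, 22), (7, 32)}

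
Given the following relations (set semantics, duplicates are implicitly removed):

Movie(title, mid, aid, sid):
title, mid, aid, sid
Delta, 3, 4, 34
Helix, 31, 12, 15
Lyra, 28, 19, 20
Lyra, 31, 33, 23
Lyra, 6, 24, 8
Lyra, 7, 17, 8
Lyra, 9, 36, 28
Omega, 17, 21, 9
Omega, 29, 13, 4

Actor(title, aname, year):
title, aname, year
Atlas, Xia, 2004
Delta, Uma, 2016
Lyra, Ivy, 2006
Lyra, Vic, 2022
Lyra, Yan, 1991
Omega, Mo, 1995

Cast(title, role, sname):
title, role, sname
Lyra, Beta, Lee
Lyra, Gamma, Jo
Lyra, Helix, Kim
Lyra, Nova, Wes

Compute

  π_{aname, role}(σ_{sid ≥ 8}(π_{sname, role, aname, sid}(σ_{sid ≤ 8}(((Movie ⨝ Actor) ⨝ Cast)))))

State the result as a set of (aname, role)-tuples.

{(Ivy, Beta), (Ivy, Gamma), (Ivy, Helix), (Ivy, Nova), (Vic, Beta), (Vic, Gamma), (Vic, Helix), (Vic, Nova), (Yan, Beta), (Yan, Gamma), (Yan, Helix), (Yan, Nova)}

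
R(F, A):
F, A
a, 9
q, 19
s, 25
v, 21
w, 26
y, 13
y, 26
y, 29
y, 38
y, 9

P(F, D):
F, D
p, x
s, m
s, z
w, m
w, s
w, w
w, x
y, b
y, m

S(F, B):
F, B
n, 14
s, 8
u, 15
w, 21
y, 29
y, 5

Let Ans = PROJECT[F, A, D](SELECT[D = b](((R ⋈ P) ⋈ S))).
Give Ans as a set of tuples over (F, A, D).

{(y, 13, b), (y, 26, b), (y, 29, b), (y, 38, b), (y, 9, b)}

Joining R and P on F yields {(s, 25, m), (s, 25, z), (w, 26, m), (w, 26, s), (w, 26, w), (w, 26, x), (y, 13, b), (y, 13, m), (y, 26, b), (y, 26, m), (y, 29, b), (y, 29, m), (y, 38, b), (y, 38, m), (y, 9, b), (y, 9, m)}.
Joining (R ⋈ P) and S on F yields {(s, 25, m, 8), (s, 25, z, 8), (w, 26, m, 21), (w, 26, s, 21), (w, 26, w, 21), (w, 26, x, 21), (y, 13, b, 29), (y, 13, b, 5), (y, 13, m, 29), (y, 13, m, 5), (y, 26, b, 29), (y, 26, b, 5), (y, 26, m, 29), (y, 26, m, 5), (y, 29, b, 29), (y, 29, b, 5), (y, 29, m, 29), (y, 29, m, 5), (y, 38, b, 29), (y, 38, b, 5), (y, 38, m, 29), (y, 38, m, 5), (y, 9, b, 29), (y, 9, b, 5), (y, 9, m, 29), (y, 9, m, 5)}.
σ[D = b]: keep tuples satisfying D = b → {(y, 13, b, 29), (y, 13, b, 5), (y, 26, b, 29), (y, 26, b, 5), (y, 29, b, 29), (y, 29, b, 5), (y, 38, b, 29), (y, 38, b, 5), (y, 9, b, 29), (y, 9, b, 5)}
Keep only column(s) F, A, D (5 duplicate(s) eliminated): {(y, 13, b), (y, 26, b), (y, 29, b), (y, 38, b), (y, 9, b)}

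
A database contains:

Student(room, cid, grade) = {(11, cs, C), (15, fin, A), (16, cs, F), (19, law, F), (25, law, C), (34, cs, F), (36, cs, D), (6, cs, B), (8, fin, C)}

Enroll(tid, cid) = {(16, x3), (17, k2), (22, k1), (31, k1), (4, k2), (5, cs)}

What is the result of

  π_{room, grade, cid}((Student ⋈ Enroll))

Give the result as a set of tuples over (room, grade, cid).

Natural join on cid: {(11, cs, C, 5), (16, cs, F, 5), (34, cs, F, 5), (36, cs, D, 5), (6, cs, B, 5)}
Keep only column(s) room, grade, cid: {(11, C, cs), (16, F, cs), (34, F, cs), (36, D, cs), (6, B, cs)}

{(11, C, cs), (16, F, cs), (34, F, cs), (36, D, cs), (6, B, cs)}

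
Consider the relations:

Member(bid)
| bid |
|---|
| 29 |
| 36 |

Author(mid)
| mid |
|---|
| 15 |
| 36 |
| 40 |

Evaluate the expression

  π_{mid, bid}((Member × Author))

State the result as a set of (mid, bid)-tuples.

{(15, 29), (15, 36), (36, 29), (36, 36), (40, 29), (40, 36)}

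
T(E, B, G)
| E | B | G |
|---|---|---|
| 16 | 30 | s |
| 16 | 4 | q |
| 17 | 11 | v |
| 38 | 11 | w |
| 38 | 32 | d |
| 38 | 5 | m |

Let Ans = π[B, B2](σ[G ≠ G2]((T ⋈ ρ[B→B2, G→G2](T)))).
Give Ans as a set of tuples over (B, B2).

ρ[B→B2, G→G2]: schema becomes (E, B2, G2); tuples unchanged.
T ⋈ ρ[B→B2, G→G2](T) (natural join on E): {(16, 30, s, 30, s), (16, 30, s, 4, q), (16, 4, q, 30, s), (16, 4, q, 4, q), (17, 11, v, 11, v), (38, 11, w, 11, w), (38, 11, w, 32, d), (38, 11, w, 5, m), (38, 32, d, 11, w), (38, 32, d, 32, d), (38, 32, d, 5, m), (38, 5, m, 11, w), (38, 5, m, 32, d), (38, 5, m, 5, m)}
Apply σ_{G ≠ G2}; surviving tuples: {(16, 30, s, 4, q), (16, 4, q, 30, s), (38, 11, w, 32, d), (38, 11, w, 5, m), (38, 32, d, 11, w), (38, 32, d, 5, m), (38, 5, m, 11, w), (38, 5, m, 32, d)}
π[B, B2]: project onto (B, B2) → {(11, 32), (11, 5), (30, 4), (32, 11), (32, 5), (4, 30), (5, 11), (5, 32)}

{(11, 32), (11, 5), (30, 4), (32, 11), (32, 5), (4, 30), (5, 11), (5, 32)}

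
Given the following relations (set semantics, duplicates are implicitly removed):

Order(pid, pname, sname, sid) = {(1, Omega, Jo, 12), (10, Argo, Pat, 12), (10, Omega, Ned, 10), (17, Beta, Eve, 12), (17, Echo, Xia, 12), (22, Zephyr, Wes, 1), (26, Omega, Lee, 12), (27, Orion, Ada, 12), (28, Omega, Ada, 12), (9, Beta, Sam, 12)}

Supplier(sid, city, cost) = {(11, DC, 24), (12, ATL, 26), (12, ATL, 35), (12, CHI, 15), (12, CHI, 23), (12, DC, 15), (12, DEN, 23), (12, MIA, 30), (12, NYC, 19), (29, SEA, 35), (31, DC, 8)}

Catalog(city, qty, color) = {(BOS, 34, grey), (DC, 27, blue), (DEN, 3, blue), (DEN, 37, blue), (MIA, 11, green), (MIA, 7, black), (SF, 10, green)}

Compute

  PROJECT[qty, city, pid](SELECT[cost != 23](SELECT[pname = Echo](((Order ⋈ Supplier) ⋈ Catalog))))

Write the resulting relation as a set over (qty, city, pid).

{(11, MIA, 17), (27, DC, 17), (7, MIA, 17)}

Order ⋈ Supplier (natural join on sid): {(1, Omega, Jo, 12, ATL, 26), (1, Omega, Jo, 12, ATL, 35), (1, Omega, Jo, 12, CHI, 15), (1, Omega, Jo, 12, CHI, 23), (1, Omega, Jo, 12, DC, 15), (1, Omega, Jo, 12, DEN, 23), (1, Omega, Jo, 12, MIA, 30), (1, Omega, Jo, 12, NYC, 19), (10, Argo, Pat, 12, ATL, 26), (10, Argo, Pat, 12, ATL, 35), (10, Argo, Pat, 12, CHI, 15), (10, Argo, Pat, 12, CHI, 23), (10, Argo, Pat, 12, DC, 15), (10, Argo, Pat, 12, DEN, 23), (10, Argo, Pat, 12, MIA, 30), (10, Argo, Pat, 12, NYC, 19), (17, Beta, Eve, 12, ATL, 26), (17, Beta, Eve, 12, ATL, 35), (17, Beta, Eve, 12, CHI, 15), (17, Beta, Eve, 12, CHI, 23), (17, Beta, Eve, 12, DC, 15), (17, Beta, Eve, 12, DEN, 23), (17, Beta, Eve, 12, MIA, 30), (17, Beta, Eve, 12, NYC, 19), (17, Echo, Xia, 12, ATL, 26), (17, Echo, Xia, 12, ATL, 35), (17, Echo, Xia, 12, CHI, 15), (17, Echo, Xia, 12, CHI, 23), (17, Echo, Xia, 12, DC, 15), (17, Echo, Xia, 12, DEN, 23), (17, Echo, Xia, 12, MIA, 30), (17, Echo, Xia, 12, NYC, 19), (26, Omega, Lee, 12, ATL, 26), (26, Omega, Lee, 12, ATL, 35), (26, Omega, Lee, 12, CHI, 15), (26, Omega, Lee, 12, CHI, 23), (26, Omega, Lee, 12, DC, 15), (26, Omega, Lee, 12, DEN, 23), (26, Omega, Lee, 12, MIA, 30), (26, Omega, Lee, 12, NYC, 19), (27, Orion, Ada, 12, ATL, 26), (27, Orion, Ada, 12, ATL, 35), (27, Orion, Ada, 12, CHI, 15), (27, Orion, Ada, 12, CHI, 23), (27, Orion, Ada, 12, DC, 15), (27, Orion, Ada, 12, DEN, 23), (27, Orion, Ada, 12, MIA, 30), (27, Orion, Ada, 12, NYC, 19), (28, Omega, Ada, 12, ATL, 26), (28, Omega, Ada, 12, ATL, 35), (28, Omega, Ada, 12, CHI, 15), (28, Omega, Ada, 12, CHI, 23), (28, Omega, Ada, 12, DC, 15), (28, Omega, Ada, 12, DEN, 23), (28, Omega, Ada, 12, MIA, 30), (28, Omega, Ada, 12, NYC, 19), (9, Beta, Sam, 12, ATL, 26), (9, Beta, Sam, 12, ATL, 35), (9, Beta, Sam, 12, CHI, 15), (9, Beta, Sam, 12, CHI, 23), (9, Beta, Sam, 12, DC, 15), (9, Beta, Sam, 12, DEN, 23), (9, Beta, Sam, 12, MIA, 30), (9, Beta, Sam, 12, NYC, 19)}
(Order ⋈ Supplier) ⋈ Catalog (natural join on city): {(1, Omega, Jo, 12, DC, 15, 27, blue), (1, Omega, Jo, 12, DEN, 23, 3, blue), (1, Omega, Jo, 12, DEN, 23, 37, blue), (1, Omega, Jo, 12, MIA, 30, 11, green), (1, Omega, Jo, 12, MIA, 30, 7, black), (10, Argo, Pat, 12, DC, 15, 27, blue), (10, Argo, Pat, 12, DEN, 23, 3, blue), (10, Argo, Pat, 12, DEN, 23, 37, blue), (10, Argo, Pat, 12, MIA, 30, 11, green), (10, Argo, Pat, 12, MIA, 30, 7, black), (17, Beta, Eve, 12, DC, 15, 27, blue), (17, Beta, Eve, 12, DEN, 23, 3, blue), (17, Beta, Eve, 12, DEN, 23, 37, blue), (17, Beta, Eve, 12, MIA, 30, 11, green), (17, Beta, Eve, 12, MIA, 30, 7, black), (17, Echo, Xia, 12, DC, 15, 27, blue), (17, Echo, Xia, 12, DEN, 23, 3, blue), (17, Echo, Xia, 12, DEN, 23, 37, blue), (17, Echo, Xia, 12, MIA, 30, 11, green), (17, Echo, Xia, 12, MIA, 30, 7, black), (26, Omega, Lee, 12, DC, 15, 27, blue), (26, Omega, Lee, 12, DEN, 23, 3, blue), (26, Omega, Lee, 12, DEN, 23, 37, blue), (26, Omega, Lee, 12, MIA, 30, 11, green), (26, Omega, Lee, 12, MIA, 30, 7, black), (27, Orion, Ada, 12, DC, 15, 27, blue), (27, Orion, Ada, 12, DEN, 23, 3, blue), (27, Orion, Ada, 12, DEN, 23, 37, blue), (27, Orion, Ada, 12, MIA, 30, 11, green), (27, Orion, Ada, 12, MIA, 30, 7, black), (28, Omega, Ada, 12, DC, 15, 27, blue), (28, Omega, Ada, 12, DEN, 23, 3, blue), (28, Omega, Ada, 12, DEN, 23, 37, blue), (28, Omega, Ada, 12, MIA, 30, 11, green), (28, Omega, Ada, 12, MIA, 30, 7, black), (9, Beta, Sam, 12, DC, 15, 27, blue), (9, Beta, Sam, 12, DEN, 23, 3, blue), (9, Beta, Sam, 12, DEN, 23, 37, blue), (9, Beta, Sam, 12, MIA, 30, 11, green), (9, Beta, Sam, 12, MIA, 30, 7, black)}
Selection pname = Echo: {(17, Echo, Xia, 12, DC, 15, 27, blue), (17, Echo, Xia, 12, DEN, 23, 3, blue), (17, Echo, Xia, 12, DEN, 23, 37, blue), (17, Echo, Xia, 12, MIA, 30, 11, green), (17, Echo, Xia, 12, MIA, 30, 7, black)}
Selection cost != 23: {(17, Echo, Xia, 12, DC, 15, 27, blue), (17, Echo, Xia, 12, MIA, 30, 11, green), (17, Echo, Xia, 12, MIA, 30, 7, black)}
Projecting to qty, city, pid: {(11, MIA, 17), (27, DC, 17), (7, MIA, 17)}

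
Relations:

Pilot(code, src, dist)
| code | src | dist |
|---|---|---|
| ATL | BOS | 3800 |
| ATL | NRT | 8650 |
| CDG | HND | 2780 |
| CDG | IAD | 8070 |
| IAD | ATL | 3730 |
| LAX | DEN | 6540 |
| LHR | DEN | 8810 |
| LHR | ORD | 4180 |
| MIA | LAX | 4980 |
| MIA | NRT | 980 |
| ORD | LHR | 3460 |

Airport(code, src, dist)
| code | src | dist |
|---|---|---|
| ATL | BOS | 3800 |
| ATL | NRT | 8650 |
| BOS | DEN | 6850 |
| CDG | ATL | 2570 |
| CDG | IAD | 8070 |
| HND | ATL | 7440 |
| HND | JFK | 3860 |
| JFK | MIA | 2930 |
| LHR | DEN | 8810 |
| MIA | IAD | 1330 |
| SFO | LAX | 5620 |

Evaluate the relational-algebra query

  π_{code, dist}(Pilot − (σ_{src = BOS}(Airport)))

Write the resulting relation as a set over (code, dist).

Apply σ_{src = BOS}; surviving tuples: {(ATL, BOS, 3800)}
Taking the difference: {(ATL, NRT, 8650), (CDG, HND, 2780), (CDG, IAD, 8070), (IAD, ATL, 3730), (LAX, DEN, 6540), (LHR, DEN, 8810), (LHR, ORD, 4180), (MIA, LAX, 4980), (MIA, NRT, 980), (ORD, LHR, 3460)}
Projecting to code, dist: {(ATL, 8650), (CDG, 2780), (CDG, 8070), (IAD, 3730), (LAX, 6540), (LHR, 4180), (LHR, 8810), (MIA, 4980), (MIA, 980), (ORD, 3460)}

{(ATL, 8650), (CDG, 2780), (CDG, 8070), (IAD, 3730), (LAX, 6540), (LHR, 4180), (LHR, 8810), (MIA, 4980), (MIA, 980), (ORD, 3460)}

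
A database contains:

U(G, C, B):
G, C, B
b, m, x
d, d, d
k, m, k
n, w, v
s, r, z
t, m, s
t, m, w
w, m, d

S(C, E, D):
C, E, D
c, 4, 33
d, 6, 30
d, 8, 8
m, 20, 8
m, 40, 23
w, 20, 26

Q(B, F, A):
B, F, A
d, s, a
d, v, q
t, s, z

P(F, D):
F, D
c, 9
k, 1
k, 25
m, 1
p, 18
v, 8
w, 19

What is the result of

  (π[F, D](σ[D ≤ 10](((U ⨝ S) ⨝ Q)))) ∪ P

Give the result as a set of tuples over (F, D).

{(c, 9), (k, 1), (k, 25), (m, 1), (p, 18), (s, 8), (v, 8), (w, 19)}

Joining U and S on C yields {(b, m, x, 20, 8), (b, m, x, 40, 23), (d, d, d, 6, 30), (d, d, d, 8, 8), (k, m, k, 20, 8), (k, m, k, 40, 23), (n, w, v, 20, 26), (t, m, s, 20, 8), (t, m, s, 40, 23), (t, m, w, 20, 8), (t, m, w, 40, 23), (w, m, d, 20, 8), (w, m, d, 40, 23)}.
Joining (U ⨝ S) and Q on B yields {(d, d, d, 6, 30, s, a), (d, d, d, 6, 30, v, q), (d, d, d, 8, 8, s, a), (d, d, d, 8, 8, v, q), (w, m, d, 20, 8, s, a), (w, m, d, 20, 8, v, q), (w, m, d, 40, 23, s, a), (w, m, d, 40, 23, v, q)}.
Selection D ≤ 10: {(d, d, d, 8, 8, s, a), (d, d, d, 8, 8, v, q), (w, m, d, 20, 8, s, a), (w, m, d, 20, 8, v, q)}
π_{F, D} gives {(s, 8), (v, 8)} (2 duplicate(s) eliminated).
Union: {(s, 8), (v, 8)} with {(c, 9), (k, 1), (k, 25), (m, 1), (p, 18), (v, 8), (w, 19)} → {(c, 9), (k, 1), (k, 25), (m, 1), (p, 18), (s, 8), (v, 8), (w, 19)}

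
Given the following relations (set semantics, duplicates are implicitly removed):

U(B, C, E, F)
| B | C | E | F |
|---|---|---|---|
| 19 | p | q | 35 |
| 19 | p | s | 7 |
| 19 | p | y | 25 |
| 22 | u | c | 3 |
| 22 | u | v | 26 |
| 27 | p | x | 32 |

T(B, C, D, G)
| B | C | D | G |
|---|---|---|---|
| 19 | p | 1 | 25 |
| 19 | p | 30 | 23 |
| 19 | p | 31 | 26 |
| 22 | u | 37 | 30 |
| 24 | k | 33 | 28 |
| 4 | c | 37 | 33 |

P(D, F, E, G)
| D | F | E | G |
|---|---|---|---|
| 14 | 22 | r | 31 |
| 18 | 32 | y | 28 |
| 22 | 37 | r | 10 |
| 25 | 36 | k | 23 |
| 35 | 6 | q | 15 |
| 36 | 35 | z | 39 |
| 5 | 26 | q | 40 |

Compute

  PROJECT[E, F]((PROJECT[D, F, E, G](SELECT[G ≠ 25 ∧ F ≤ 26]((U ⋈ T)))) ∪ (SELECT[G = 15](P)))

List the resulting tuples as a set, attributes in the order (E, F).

{(c, 3), (q, 6), (s, 7), (v, 26), (y, 25)}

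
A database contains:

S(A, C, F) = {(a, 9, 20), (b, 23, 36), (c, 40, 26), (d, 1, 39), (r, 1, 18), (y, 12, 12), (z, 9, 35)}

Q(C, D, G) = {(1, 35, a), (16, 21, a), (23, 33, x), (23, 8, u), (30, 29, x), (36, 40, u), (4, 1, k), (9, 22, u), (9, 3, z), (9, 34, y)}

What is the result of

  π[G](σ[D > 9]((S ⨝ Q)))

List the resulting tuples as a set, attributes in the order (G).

{a, u, x, y}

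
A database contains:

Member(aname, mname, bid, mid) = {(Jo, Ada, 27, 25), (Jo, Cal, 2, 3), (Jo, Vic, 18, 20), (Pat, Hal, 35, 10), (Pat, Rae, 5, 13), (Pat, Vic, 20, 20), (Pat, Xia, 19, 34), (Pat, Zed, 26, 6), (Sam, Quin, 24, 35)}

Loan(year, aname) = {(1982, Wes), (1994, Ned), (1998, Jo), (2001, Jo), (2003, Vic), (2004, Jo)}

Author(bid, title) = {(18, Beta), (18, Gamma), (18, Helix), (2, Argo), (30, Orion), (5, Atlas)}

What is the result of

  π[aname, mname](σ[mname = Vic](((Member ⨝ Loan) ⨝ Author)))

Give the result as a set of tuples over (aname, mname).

Joining Member and Loan on aname yields {(Jo, Ada, 27, 25, 1998), (Jo, Ada, 27, 25, 2001), (Jo, Ada, 27, 25, 2004), (Jo, Cal, 2, 3, 1998), (Jo, Cal, 2, 3, 2001), (Jo, Cal, 2, 3, 2004), (Jo, Vic, 18, 20, 1998), (Jo, Vic, 18, 20, 2001), (Jo, Vic, 18, 20, 2004)}.
Joining (Member ⨝ Loan) and Author on bid yields {(Jo, Cal, 2, 3, 1998, Argo), (Jo, Cal, 2, 3, 2001, Argo), (Jo, Cal, 2, 3, 2004, Argo), (Jo, Vic, 18, 20, 1998, Beta), (Jo, Vic, 18, 20, 1998, Gamma), (Jo, Vic, 18, 20, 1998, Helix), (Jo, Vic, 18, 20, 2001, Beta), (Jo, Vic, 18, 20, 2001, Gamma), (Jo, Vic, 18, 20, 2001, Helix), (Jo, Vic, 18, 20, 2004, Beta), (Jo, Vic, 18, 20, 2004, Gamma), (Jo, Vic, 18, 20, 2004, Helix)}.
Selection mname = Vic: {(Jo, Vic, 18, 20, 1998, Beta), (Jo, Vic, 18, 20, 1998, Gamma), (Jo, Vic, 18, 20, 1998, Helix), (Jo, Vic, 18, 20, 2001, Beta), (Jo, Vic, 18, 20, 2001, Gamma), (Jo, Vic, 18, 20, 2001, Helix), (Jo, Vic, 18, 20, 2004, Beta), (Jo, Vic, 18, 20, 2004, Gamma), (Jo, Vic, 18, 20, 2004, Helix)}
π_{aname, mname} gives {(Jo, Vic)} (8 duplicate(s) eliminated).

{(Jo, Vic)}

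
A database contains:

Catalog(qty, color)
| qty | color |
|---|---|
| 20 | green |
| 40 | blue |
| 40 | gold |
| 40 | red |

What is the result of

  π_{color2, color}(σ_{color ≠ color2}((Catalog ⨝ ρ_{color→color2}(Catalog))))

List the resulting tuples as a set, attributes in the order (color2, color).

ρ[color→color2]: schema becomes (qty, color2); tuples unchanged.
Natural join on qty: {(20, green, green), (40, blue, blue), (40, blue, gold), (40, blue, red), (40, gold, blue), (40, gold, gold), (40, gold, red), (40, red, blue), (40, red, gold), (40, red, red)}
Apply σ_{color ≠ color2}; surviving tuples: {(40, blue, gold), (40, blue, red), (40, gold, blue), (40, gold, red), (40, red, blue), (40, red, gold)}
π_{color2, color} gives {(blue, gold), (blue, red), (gold, blue), (gold, red), (red, blue), (red, gold)}.

{(blue, gold), (blue, red), (gold, blue), (gold, red), (red, blue), (red, gold)}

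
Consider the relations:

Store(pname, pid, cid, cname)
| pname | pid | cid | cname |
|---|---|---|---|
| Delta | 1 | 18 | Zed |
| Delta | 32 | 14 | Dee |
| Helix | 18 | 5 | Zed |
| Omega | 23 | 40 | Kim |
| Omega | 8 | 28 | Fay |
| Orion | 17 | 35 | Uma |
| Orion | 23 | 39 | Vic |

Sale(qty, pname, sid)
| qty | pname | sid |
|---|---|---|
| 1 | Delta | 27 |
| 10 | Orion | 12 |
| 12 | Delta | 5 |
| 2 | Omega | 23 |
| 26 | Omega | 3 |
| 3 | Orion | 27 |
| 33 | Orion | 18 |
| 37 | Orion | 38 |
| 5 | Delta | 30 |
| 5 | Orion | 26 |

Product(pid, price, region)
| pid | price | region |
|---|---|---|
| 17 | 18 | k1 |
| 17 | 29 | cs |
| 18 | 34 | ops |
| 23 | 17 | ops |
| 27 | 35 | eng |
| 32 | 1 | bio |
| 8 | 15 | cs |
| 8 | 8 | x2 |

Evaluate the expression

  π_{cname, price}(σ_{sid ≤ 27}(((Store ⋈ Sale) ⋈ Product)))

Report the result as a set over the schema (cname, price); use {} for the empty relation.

{(Dee, 1), (Fay, 15), (Fay, 8), (Kim, 17), (Uma, 18), (Uma, 29), (Vic, 17)}

Joining Store and Sale on pname yields {(Delta, 1, 18, Zed, 1, 27), (Delta, 1, 18, Zed, 12, 5), (Delta, 1, 18, Zed, 5, 30), (Delta, 32, 14, Dee, 1, 27), (Delta, 32, 14, Dee, 12, 5), (Delta, 32, 14, Dee, 5, 30), (Omega, 23, 40, Kim, 2, 23), (Omega, 23, 40, Kim, 26, 3), (Omega, 8, 28, Fay, 2, 23), (Omega, 8, 28, Fay, 26, 3), (Orion, 17, 35, Uma, 10, 12), (Orion, 17, 35, Uma, 3, 27), (Orion, 17, 35, Uma, 33, 18), (Orion, 17, 35, Uma, 37, 38), (Orion, 17, 35, Uma, 5, 26), (Orion, 23, 39, Vic, 10, 12), (Orion, 23, 39, Vic, 3, 27), (Orion, 23, 39, Vic, 33, 18), (Orion, 23, 39, Vic, 37, 38), (Orion, 23, 39, Vic, 5, 26)}.
Joining (Store ⋈ Sale) and Product on pid yields {(Delta, 32, 14, Dee, 1, 27, 1, bio), (Delta, 32, 14, Dee, 12, 5, 1, bio), (Delta, 32, 14, Dee, 5, 30, 1, bio), (Omega, 23, 40, Kim, 2, 23, 17, ops), (Omega, 23, 40, Kim, 26, 3, 17, ops), (Omega, 8, 28, Fay, 2, 23, 15, cs), (Omega, 8, 28, Fay, 2, 23, 8, x2), (Omega, 8, 28, Fay, 26, 3, 15, cs), (Omega, 8, 28, Fay, 26, 3, 8, x2), (Orion, 17, 35, Uma, 10, 12, 18, k1), (Orion, 17, 35, Uma, 10, 12, 29, cs), (Orion, 17, 35, Uma, 3, 27, 18, k1), (Orion, 17, 35, Uma, 3, 27, 29, cs), (Orion, 17, 35, Uma, 33, 18, 18, k1), (Orion, 17, 35, Uma, 33, 18, 29, cs), (Orion, 17, 35, Uma, 37, 38, 18, k1), (Orion, 17, 35, Uma, 37, 38, 29, cs), (Orion, 17, 35, Uma, 5, 26, 18, k1), (Orion, 17, 35, Uma, 5, 26, 29, cs), (Orion, 23, 39, Vic, 10, 12, 17, ops), (Orion, 23, 39, Vic, 3, 27, 17, ops), (Orion, 23, 39, Vic, 33, 18, 17, ops), (Orion, 23, 39, Vic, 37, 38, 17, ops), (Orion, 23, 39, Vic, 5, 26, 17, ops)}.
Selection sid ≤ 27: {(Delta, 32, 14, Dee, 1, 27, 1, bio), (Delta, 32, 14, Dee, 12, 5, 1, bio), (Omega, 23, 40, Kim, 2, 23, 17, ops), (Omega, 23, 40, Kim, 26, 3, 17, ops), (Omega, 8, 28, Fay, 2, 23, 15, cs), (Omega, 8, 28, Fay, 2, 23, 8, x2), (Omega, 8, 28, Fay, 26, 3, 15, cs), (Omega, 8, 28, Fay, 26, 3, 8, x2), (Orion, 17, 35, Uma, 10, 12, 18, k1), (Orion, 17, 35, Uma, 10, 12, 29, cs), (Orion, 17, 35, Uma, 3, 27, 18, k1), (Orion, 17, 35, Uma, 3, 27, 29, cs), (Orion, 17, 35, Uma, 33, 18, 18, k1), (Orion, 17, 35, Uma, 33, 18, 29, cs), (Orion, 17, 35, Uma, 5, 26, 18, k1), (Orion, 17, 35, Uma, 5, 26, 29, cs), (Orion, 23, 39, Vic, 10, 12, 17, ops), (Orion, 23, 39, Vic, 3, 27, 17, ops), (Orion, 23, 39, Vic, 33, 18, 17, ops), (Orion, 23, 39, Vic, 5, 26, 17, ops)}
π[cname, price]: project onto (cname, price) (13 duplicate(s) eliminated) → {(Dee, 1), (Fay, 15), (Fay, 8), (Kim, 17), (Uma, 18), (Uma, 29), (Vic, 17)}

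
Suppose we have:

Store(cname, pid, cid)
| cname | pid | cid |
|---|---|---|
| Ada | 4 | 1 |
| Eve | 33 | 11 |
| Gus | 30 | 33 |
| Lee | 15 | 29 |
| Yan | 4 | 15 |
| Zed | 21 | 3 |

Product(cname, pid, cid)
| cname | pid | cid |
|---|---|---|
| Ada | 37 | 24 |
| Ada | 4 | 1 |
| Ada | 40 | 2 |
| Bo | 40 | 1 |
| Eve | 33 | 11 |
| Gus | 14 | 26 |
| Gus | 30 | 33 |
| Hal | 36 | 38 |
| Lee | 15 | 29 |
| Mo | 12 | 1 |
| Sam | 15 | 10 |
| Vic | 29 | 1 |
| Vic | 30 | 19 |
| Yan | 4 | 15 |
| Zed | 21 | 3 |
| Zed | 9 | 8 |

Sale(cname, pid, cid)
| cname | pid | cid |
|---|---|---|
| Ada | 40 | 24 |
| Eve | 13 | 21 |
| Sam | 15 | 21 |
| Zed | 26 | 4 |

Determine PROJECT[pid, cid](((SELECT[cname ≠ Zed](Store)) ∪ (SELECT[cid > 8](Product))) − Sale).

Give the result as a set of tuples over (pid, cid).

{(14, 26), (15, 10), (15, 29), (30, 19), (30, 33), (33, 11), (36, 38), (37, 24), (4, 1), (4, 15)}

σ[cname ≠ Zed]: keep tuples satisfying cname ≠ Zed → {(Ada, 4, 1), (Eve, 33, 11), (Gus, 30, 33), (Lee, 15, 29), (Yan, 4, 15)}
σ[cid > 8]: keep tuples satisfying cid > 8 → {(Ada, 37, 24), (Eve, 33, 11), (Gus, 14, 26), (Gus, 30, 33), (Hal, 36, 38), (Lee, 15, 29), (Sam, 15, 10), (Vic, 30, 19), (Yan, 4, 15)}
Set union of the two operands is {(Ada, 37, 24), (Ada, 4, 1), (Eve, 33, 11), (Gus, 14, 26), (Gus, 30, 33), (Hal, 36, 38), (Lee, 15, 29), (Sam, 15, 10), (Vic, 30, 19), (Yan, 4, 15)}.
Set difference of the two operands is {(Ada, 37, 24), (Ada, 4, 1), (Eve, 33, 11), (Gus, 14, 26), (Gus, 30, 33), (Hal, 36, 38), (Lee, 15, 29), (Sam, 15, 10), (Vic, 30, 19), (Yan, 4, 15)}.
Projecting to pid, cid: {(14, 26), (15, 10), (15, 29), (30, 19), (30, 33), (33, 11), (36, 38), (37, 24), (4, 1), (4, 15)}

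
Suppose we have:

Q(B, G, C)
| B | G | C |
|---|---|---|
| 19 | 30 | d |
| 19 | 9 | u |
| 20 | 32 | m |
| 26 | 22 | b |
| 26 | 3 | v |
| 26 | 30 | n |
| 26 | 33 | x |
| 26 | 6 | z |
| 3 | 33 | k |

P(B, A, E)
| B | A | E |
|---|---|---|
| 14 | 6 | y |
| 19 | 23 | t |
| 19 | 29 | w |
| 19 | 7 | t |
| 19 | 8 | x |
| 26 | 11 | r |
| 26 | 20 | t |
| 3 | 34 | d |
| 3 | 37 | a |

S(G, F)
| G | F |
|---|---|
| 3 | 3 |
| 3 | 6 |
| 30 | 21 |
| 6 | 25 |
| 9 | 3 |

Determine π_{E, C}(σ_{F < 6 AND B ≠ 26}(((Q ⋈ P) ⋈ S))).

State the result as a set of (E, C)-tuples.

Natural join on B: {(19, 30, d, 23, t), (19, 30, d, 29, w), (19, 30, d, 7, t), (19, 30, d, 8, x), (19, 9, u, 23, t), (19, 9, u, 29, w), (19, 9, u, 7, t), (19, 9, u, 8, x), (26, 22, b, 11, r), (26, 22, b, 20, t), (26, 3, v, 11, r), (26, 3, v, 20, t), (26, 30, n, 11, r), (26, 30, n, 20, t), (26, 33, x, 11, r), (26, 33, x, 20, t), (26, 6, z, 11, r), (26, 6, z, 20, t), (3, 33, k, 34, d), (3, 33, k, 37, a)}
Natural join on G: {(19, 30, d, 23, t, 21), (19, 30, d, 29, w, 21), (19, 30, d, 7, t, 21), (19, 30, d, 8, x, 21), (19, 9, u, 23, t, 3), (19, 9, u, 29, w, 3), (19, 9, u, 7, t, 3), (19, 9, u, 8, x, 3), (26, 3, v, 11, r, 3), (26, 3, v, 11, r, 6), (26, 3, v, 20, t, 3), (26, 3, v, 20, t, 6), (26, 30, n, 11, r, 21), (26, 30, n, 20, t, 21), (26, 6, z, 11, r, 25), (26, 6, z, 20, t, 25)}
σ[F < 6 AND B ≠ 26]: keep tuples satisfying F < 6 AND B ≠ 26 → {(19, 9, u, 23, t, 3), (19, 9, u, 29, w, 3), (19, 9, u, 7, t, 3), (19, 9, u, 8, x, 3)}
π[E, C]: project onto (E, C) (1 duplicate(s) eliminated) → {(t, u), (w, u), (x, u)}

{(t, u), (w, u), (x, u)}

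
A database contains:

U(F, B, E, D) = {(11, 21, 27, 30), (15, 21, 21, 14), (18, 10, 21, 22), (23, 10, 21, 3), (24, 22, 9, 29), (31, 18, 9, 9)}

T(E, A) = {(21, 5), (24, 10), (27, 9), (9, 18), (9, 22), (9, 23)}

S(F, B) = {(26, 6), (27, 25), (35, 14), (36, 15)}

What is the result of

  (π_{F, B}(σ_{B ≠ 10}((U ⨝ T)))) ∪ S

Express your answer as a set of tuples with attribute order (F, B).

Natural join on E: {(11, 21, 27, 30, 9), (15, 21, 21, 14, 5), (18, 10, 21, 22, 5), (23, 10, 21, 3, 5), (24, 22, 9, 29, 18), (24, 22, 9, 29, 22), (24, 22, 9, 29, 23), (31, 18, 9, 9, 18), (31, 18, 9, 9, 22), (31, 18, 9, 9, 23)}
Filtering on B ≠ 10 leaves {(11, 21, 27, 30, 9), (15, 21, 21, 14, 5), (24, 22, 9, 29, 18), (24, 22, 9, 29, 22), (24, 22, 9, 29, 23), (31, 18, 9, 9, 18), (31, 18, 9, 9, 22), (31, 18, 9, 9, 23)}.
Keep only column(s) F, B (4 duplicate(s) eliminated): {(11, 21), (15, 21), (24, 22), (31, 18)}
Taking the union: {(11, 21), (15, 21), (24, 22), (26, 6), (27, 25), (31, 18), (35, 14), (36, 15)}

{(11, 21), (15, 21), (24, 22), (26, 6), (27, 25), (31, 18), (35, 14), (36, 15)}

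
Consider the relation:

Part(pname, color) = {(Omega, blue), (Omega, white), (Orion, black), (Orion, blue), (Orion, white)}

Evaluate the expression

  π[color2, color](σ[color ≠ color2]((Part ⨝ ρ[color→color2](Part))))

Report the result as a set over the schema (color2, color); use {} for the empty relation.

{(black, blue), (black, white), (blue, black), (blue, white), (white, black), (white, blue)}

ρ[color→color2]: schema becomes (pname, color2); tuples unchanged.
Natural join on pname: {(Omega, blue, blue), (Omega, blue, white), (Omega, white, blue), (Omega, white, white), (Orion, black, black), (Orion, black, blue), (Orion, black, white), (Orion, blue, black), (Orion, blue, blue), (Orion, blue, white), (Orion, white, black), (Orion, white, blue), (Orion, white, white)}
Filtering on color ≠ color2 leaves {(Omega, blue, white), (Omega, white, blue), (Orion, black, blue), (Orion, black, white), (Orion, blue, black), (Orion, blue, white), (Orion, white, black), (Orion, white, blue)}.
π[color2, color]: project onto (color2, color) (2 duplicate(s) eliminated) → {(black, blue), (black, white), (blue, black), (blue, white), (white, black), (white, blue)}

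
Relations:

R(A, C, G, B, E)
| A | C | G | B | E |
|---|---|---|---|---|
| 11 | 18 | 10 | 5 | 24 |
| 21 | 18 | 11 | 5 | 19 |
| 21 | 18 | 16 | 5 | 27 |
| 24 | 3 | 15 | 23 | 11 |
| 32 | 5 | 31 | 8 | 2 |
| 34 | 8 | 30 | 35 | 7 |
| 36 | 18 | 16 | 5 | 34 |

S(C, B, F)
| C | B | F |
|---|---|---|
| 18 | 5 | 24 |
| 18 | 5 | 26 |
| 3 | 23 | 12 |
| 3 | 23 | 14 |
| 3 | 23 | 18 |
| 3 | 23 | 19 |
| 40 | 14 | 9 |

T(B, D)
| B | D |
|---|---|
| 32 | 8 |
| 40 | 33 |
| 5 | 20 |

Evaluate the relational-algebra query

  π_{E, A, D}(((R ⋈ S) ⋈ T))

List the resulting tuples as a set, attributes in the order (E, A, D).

R ⋈ S (natural join on C, B): {(11, 18, 10, 5, 24, 24), (11, 18, 10, 5, 24, 26), (21, 18, 11, 5, 19, 24), (21, 18, 11, 5, 19, 26), (21, 18, 16, 5, 27, 24), (21, 18, 16, 5, 27, 26), (24, 3, 15, 23, 11, 12), (24, 3, 15, 23, 11, 14), (24, 3, 15, 23, 11, 18), (24, 3, 15, 23, 11, 19), (36, 18, 16, 5, 34, 24), (36, 18, 16, 5, 34, 26)}
(R ⋈ S) ⋈ T (natural join on B): {(11, 18, 10, 5, 24, 24, 20), (11, 18, 10, 5, 24, 26, 20), (21, 18, 11, 5, 19, 24, 20), (21, 18, 11, 5, 19, 26, 20), (21, 18, 16, 5, 27, 24, 20), (21, 18, 16, 5, 27, 26, 20), (36, 18, 16, 5, 34, 24, 20), (36, 18, 16, 5, 34, 26, 20)}
Projecting to E, A, D (4 duplicate(s) eliminated): {(19, 21, 20), (24, 11, 20), (27, 21, 20), (34, 36, 20)}

{(19, 21, 20), (24, 11, 20), (27, 21, 20), (34, 36, 20)}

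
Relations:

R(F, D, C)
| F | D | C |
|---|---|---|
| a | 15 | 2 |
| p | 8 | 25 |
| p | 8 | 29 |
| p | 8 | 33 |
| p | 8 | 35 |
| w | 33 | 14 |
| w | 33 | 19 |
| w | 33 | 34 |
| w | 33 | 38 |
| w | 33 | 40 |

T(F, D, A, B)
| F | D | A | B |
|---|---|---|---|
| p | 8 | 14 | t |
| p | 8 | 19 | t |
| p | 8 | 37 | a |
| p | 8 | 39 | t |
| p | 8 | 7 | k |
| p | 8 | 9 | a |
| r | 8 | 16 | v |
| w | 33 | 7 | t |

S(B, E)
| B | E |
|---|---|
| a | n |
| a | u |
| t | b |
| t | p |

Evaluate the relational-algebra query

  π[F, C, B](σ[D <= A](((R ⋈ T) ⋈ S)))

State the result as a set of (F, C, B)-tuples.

R ⋈ T (natural join on F, D): {(p, 8, 25, 14, t), (p, 8, 25, 19, t), (p, 8, 25, 37, a), (p, 8, 25, 39, t), (p, 8, 25, 7, k), (p, 8, 25, 9, a), (p, 8, 29, 14, t), (p, 8, 29, 19, t), (p, 8, 29, 37, a), (p, 8, 29, 39, t), (p, 8, 29, 7, k), (p, 8, 29, 9, a), (p, 8, 33, 14, t), (p, 8, 33, 19, t), (p, 8, 33, 37, a), (p, 8, 33, 39, t), (p, 8, 33, 7, k), (p, 8, 33, 9, a), (p, 8, 35, 14, t), (p, 8, 35, 19, t), (p, 8, 35, 37, a), (p, 8, 35, 39, t), (p, 8, 35, 7, k), (p, 8, 35, 9, a), (w, 33, 14, 7, t), (w, 33, 19, 7, t), (w, 33, 34, 7, t), (w, 33, 38, 7, t), (w, 33, 40, 7, t)}
(R ⋈ T) ⋈ S (natural join on B): {(p, 8, 25, 14, t, b), (p, 8, 25, 14, t, p), (p, 8, 25, 19, t, b), (p, 8, 25, 19, t, p), (p, 8, 25, 37, a, n), (p, 8, 25, 37, a, u), (p, 8, 25, 39, t, b), (p, 8, 25, 39, t, p), (p, 8, 25, 9, a, n), (p, 8, 25, 9, a, u), (p, 8, 29, 14, t, b), (p, 8, 29, 14, t, p), (p, 8, 29, 19, t, b), (p, 8, 29, 19, t, p), (p, 8, 29, 37, a, n), (p, 8, 29, 37, a, u), (p, 8, 29, 39, t, b), (p, 8, 29, 39, t, p), (p, 8, 29, 9, a, n), (p, 8, 29, 9, a, u), (p, 8, 33, 14, t, b), (p, 8, 33, 14, t, p), (p, 8, 33, 19, t, b), (p, 8, 33, 19, t, p), (p, 8, 33, 37, a, n), (p, 8, 33, 37, a, u), (p, 8, 33, 39, t, b), (p, 8, 33, 39, t, p), (p, 8, 33, 9, a, n), (p, 8, 33, 9, a, u), (p, 8, 35, 14, t, b), (p, 8, 35, 14, t, p), (p, 8, 35, 19, t, b), (p, 8, 35, 19, t, p), (p, 8, 35, 37, a, n), (p, 8, 35, 37, a, u), (p, 8, 35, 39, t, b), (p, 8, 35, 39, t, p), (p, 8, 35, 9, a, n), (p, 8, 35, 9, a, u), (w, 33, 14, 7, t, b), (w, 33, 14, 7, t, p), (w, 33, 19, 7, t, b), (w, 33, 19, 7, t, p), (w, 33, 34, 7, t, b), (w, 33, 34, 7, t, p), (w, 33, 38, 7, t, b), (w, 33, 38, 7, t, p), (w, 33, 40, 7, t, b), (w, 33, 40, 7, t, p)}
Filtering on D <= A leaves {(p, 8, 25, 14, t, b), (p, 8, 25, 14, t, p), (p, 8, 25, 19, t, b), (p, 8, 25, 19, t, p), (p, 8, 25, 37, a, n), (p, 8, 25, 37, a, u), (p, 8, 25, 39, t, b), (p, 8, 25, 39, t, p), (p, 8, 25, 9, a, n), (p, 8, 25, 9, a, u), (p, 8, 29, 14, t, b), (p, 8, 29, 14, t, p), (p, 8, 29, 19, t, b), (p, 8, 29, 19, t, p), (p, 8, 29, 37, a, n), (p, 8, 29, 37, a, u), (p, 8, 29, 39, t, b), (p, 8, 29, 39, t, p), (p, 8, 29, 9, a, n), (p, 8, 29, 9, a, u), (p, 8, 33, 14, t, b), (p, 8, 33, 14, t, p), (p, 8, 33, 19, t, b), (p, 8, 33, 19, t, p), (p, 8, 33, 37, a, n), (p, 8, 33, 37, a, u), (p, 8, 33, 39, t, b), (p, 8, 33, 39, t, p), (p, 8, 33, 9, a, n), (p, 8, 33, 9, a, u), (p, 8, 35, 14, t, b), (p, 8, 35, 14, t, p), (p, 8, 35, 19, t, b), (p, 8, 35, 19, t, p), (p, 8, 35, 37, a, n), (p, 8, 35, 37, a, u), (p, 8, 35, 39, t, b), (p, 8, 35, 39, t, p), (p, 8, 35, 9, a, n), (p, 8, 35, 9, a, u)}.
π[F, C, B]: project onto (F, C, B) (32 duplicate(s) eliminated) → {(p, 25, a), (p, 25, t), (p, 29, a), (p, 29, t), (p, 33, a), (p, 33, t), (p, 35, a), (p, 35, t)}

{(p, 25, a), (p, 25, t), (p, 29, a), (p, 29, t), (p, 33, a), (p, 33, t), (p, 35, a), (p, 35, t)}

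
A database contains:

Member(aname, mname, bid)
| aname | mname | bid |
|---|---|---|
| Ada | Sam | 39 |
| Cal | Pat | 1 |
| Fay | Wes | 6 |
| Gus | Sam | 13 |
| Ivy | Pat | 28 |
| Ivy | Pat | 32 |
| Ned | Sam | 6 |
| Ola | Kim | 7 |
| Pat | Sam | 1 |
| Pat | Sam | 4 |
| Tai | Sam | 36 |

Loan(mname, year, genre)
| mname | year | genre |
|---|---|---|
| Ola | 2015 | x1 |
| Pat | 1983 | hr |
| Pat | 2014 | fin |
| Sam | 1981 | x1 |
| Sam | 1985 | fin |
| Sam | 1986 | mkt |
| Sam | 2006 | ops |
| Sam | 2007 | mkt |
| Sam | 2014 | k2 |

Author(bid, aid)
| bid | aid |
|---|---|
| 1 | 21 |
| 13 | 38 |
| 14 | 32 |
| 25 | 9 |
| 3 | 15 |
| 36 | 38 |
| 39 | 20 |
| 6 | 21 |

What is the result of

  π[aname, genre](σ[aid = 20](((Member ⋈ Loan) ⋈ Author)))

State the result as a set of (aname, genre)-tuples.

{(Ada, fin), (Ada, k2), (Ada, mkt), (Ada, ops), (Ada, x1)}

Joining Member and Loan on mname yields {(Ada, Sam, 39, 1981, x1), (Ada, Sam, 39, 1985, fin), (Ada, Sam, 39, 1986, mkt), (Ada, Sam, 39, 2006, ops), (Ada, Sam, 39, 2007, mkt), (Ada, Sam, 39, 2014, k2), (Cal, Pat, 1, 1983, hr), (Cal, Pat, 1, 2014, fin), (Gus, Sam, 13, 1981, x1), (Gus, Sam, 13, 1985, fin), (Gus, Sam, 13, 1986, mkt), (Gus, Sam, 13, 2006, ops), (Gus, Sam, 13, 2007, mkt), (Gus, Sam, 13, 2014, k2), (Ivy, Pat, 28, 1983, hr), (Ivy, Pat, 28, 2014, fin), (Ivy, Pat, 32, 1983, hr), (Ivy, Pat, 32, 2014, fin), (Ned, Sam, 6, 1981, x1), (Ned, Sam, 6, 1985, fin), (Ned, Sam, 6, 1986, mkt), (Ned, Sam, 6, 2006, ops), (Ned, Sam, 6, 2007, mkt), (Ned, Sam, 6, 2014, k2), (Pat, Sam, 1, 1981, x1), (Pat, Sam, 1, 1985, fin), (Pat, Sam, 1, 1986, mkt), (Pat, Sam, 1, 2006, ops), (Pat, Sam, 1, 2007, mkt), (Pat, Sam, 1, 2014, k2), (Pat, Sam, 4, 1981, x1), (Pat, Sam, 4, 1985, fin), (Pat, Sam, 4, 1986, mkt), (Pat, Sam, 4, 2006, ops), (Pat, Sam, 4, 2007, mkt), (Pat, Sam, 4, 2014, k2), (Tai, Sam, 36, 1981, x1), (Tai, Sam, 36, 1985, fin), (Tai, Sam, 36, 1986, mkt), (Tai, Sam, 36, 2006, ops), (Tai, Sam, 36, 2007, mkt), (Tai, Sam, 36, 2014, k2)}.
Joining (Member ⋈ Loan) and Author on bid yields {(Ada, Sam, 39, 1981, x1, 20), (Ada, Sam, 39, 1985, fin, 20), (Ada, Sam, 39, 1986, mkt, 20), (Ada, Sam, 39, 2006, ops, 20), (Ada, Sam, 39, 2007, mkt, 20), (Ada, Sam, 39, 2014, k2, 20), (Cal, Pat, 1, 1983, hr, 21), (Cal, Pat, 1, 2014, fin, 21), (Gus, Sam, 13, 1981, x1, 38), (Gus, Sam, 13, 1985, fin, 38), (Gus, Sam, 13, 1986, mkt, 38), (Gus, Sam, 13, 2006, ops, 38), (Gus, Sam, 13, 2007, mkt, 38), (Gus, Sam, 13, 2014, k2, 38), (Ned, Sam, 6, 1981, x1, 21), (Ned, Sam, 6, 1985, fin, 21), (Ned, Sam, 6, 1986, mkt, 21), (Ned, Sam, 6, 2006, ops, 21), (Ned, Sam, 6, 2007, mkt, 21), (Ned, Sam, 6, 2014, k2, 21), (Pat, Sam, 1, 1981, x1, 21), (Pat, Sam, 1, 1985, fin, 21), (Pat, Sam, 1, 1986, mkt, 21), (Pat, Sam, 1, 2006, ops, 21), (Pat, Sam, 1, 2007, mkt, 21), (Pat, Sam, 1, 2014, k2, 21), (Tai, Sam, 36, 1981, x1, 38), (Tai, Sam, 36, 1985, fin, 38), (Tai, Sam, 36, 1986, mkt, 38), (Tai, Sam, 36, 2006, ops, 38), (Tai, Sam, 36, 2007, mkt, 38), (Tai, Sam, 36, 2014, k2, 38)}.
Selection aid = 20: {(Ada, Sam, 39, 1981, x1, 20), (Ada, Sam, 39, 1985, fin, 20), (Ada, Sam, 39, 1986, mkt, 20), (Ada, Sam, 39, 2006, ops, 20), (Ada, Sam, 39, 2007, mkt, 20), (Ada, Sam, 39, 2014, k2, 20)}
Keep only column(s) aname, genre (1 duplicate(s) eliminated): {(Ada, fin), (Ada, k2), (Ada, mkt), (Ada, ops), (Ada, x1)}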